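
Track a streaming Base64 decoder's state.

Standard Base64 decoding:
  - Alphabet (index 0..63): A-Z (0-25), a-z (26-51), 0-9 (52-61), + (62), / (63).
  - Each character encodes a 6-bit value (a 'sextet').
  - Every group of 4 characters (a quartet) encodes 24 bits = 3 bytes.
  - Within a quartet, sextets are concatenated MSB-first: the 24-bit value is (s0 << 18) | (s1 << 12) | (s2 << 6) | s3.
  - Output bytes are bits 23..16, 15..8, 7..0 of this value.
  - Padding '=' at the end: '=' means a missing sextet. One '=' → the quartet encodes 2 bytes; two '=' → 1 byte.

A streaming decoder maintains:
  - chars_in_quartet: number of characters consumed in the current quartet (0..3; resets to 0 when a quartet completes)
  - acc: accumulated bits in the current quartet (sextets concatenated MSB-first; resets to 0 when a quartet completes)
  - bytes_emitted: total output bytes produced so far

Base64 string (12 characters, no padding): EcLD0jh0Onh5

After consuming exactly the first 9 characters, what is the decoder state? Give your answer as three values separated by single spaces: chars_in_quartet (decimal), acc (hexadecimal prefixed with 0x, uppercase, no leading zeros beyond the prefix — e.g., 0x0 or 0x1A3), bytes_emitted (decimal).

Answer: 1 0xE 6

Derivation:
After char 0 ('E'=4): chars_in_quartet=1 acc=0x4 bytes_emitted=0
After char 1 ('c'=28): chars_in_quartet=2 acc=0x11C bytes_emitted=0
After char 2 ('L'=11): chars_in_quartet=3 acc=0x470B bytes_emitted=0
After char 3 ('D'=3): chars_in_quartet=4 acc=0x11C2C3 -> emit 11 C2 C3, reset; bytes_emitted=3
After char 4 ('0'=52): chars_in_quartet=1 acc=0x34 bytes_emitted=3
After char 5 ('j'=35): chars_in_quartet=2 acc=0xD23 bytes_emitted=3
After char 6 ('h'=33): chars_in_quartet=3 acc=0x348E1 bytes_emitted=3
After char 7 ('0'=52): chars_in_quartet=4 acc=0xD23874 -> emit D2 38 74, reset; bytes_emitted=6
After char 8 ('O'=14): chars_in_quartet=1 acc=0xE bytes_emitted=6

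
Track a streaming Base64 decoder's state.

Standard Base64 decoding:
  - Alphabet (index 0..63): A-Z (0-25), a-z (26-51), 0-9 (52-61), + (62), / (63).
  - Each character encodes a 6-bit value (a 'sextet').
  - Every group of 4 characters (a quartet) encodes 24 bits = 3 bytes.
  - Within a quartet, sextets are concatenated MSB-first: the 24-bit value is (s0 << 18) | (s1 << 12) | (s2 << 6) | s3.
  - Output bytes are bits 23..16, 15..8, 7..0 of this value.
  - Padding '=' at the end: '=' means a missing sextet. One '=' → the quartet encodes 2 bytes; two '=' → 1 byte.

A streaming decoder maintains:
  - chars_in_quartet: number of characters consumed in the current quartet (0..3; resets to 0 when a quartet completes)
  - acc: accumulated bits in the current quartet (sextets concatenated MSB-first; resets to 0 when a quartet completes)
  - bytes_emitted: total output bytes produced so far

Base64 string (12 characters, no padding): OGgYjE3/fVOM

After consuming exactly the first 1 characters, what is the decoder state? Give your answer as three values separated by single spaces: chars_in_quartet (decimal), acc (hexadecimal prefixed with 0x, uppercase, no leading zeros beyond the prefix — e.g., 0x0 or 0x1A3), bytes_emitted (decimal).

After char 0 ('O'=14): chars_in_quartet=1 acc=0xE bytes_emitted=0

Answer: 1 0xE 0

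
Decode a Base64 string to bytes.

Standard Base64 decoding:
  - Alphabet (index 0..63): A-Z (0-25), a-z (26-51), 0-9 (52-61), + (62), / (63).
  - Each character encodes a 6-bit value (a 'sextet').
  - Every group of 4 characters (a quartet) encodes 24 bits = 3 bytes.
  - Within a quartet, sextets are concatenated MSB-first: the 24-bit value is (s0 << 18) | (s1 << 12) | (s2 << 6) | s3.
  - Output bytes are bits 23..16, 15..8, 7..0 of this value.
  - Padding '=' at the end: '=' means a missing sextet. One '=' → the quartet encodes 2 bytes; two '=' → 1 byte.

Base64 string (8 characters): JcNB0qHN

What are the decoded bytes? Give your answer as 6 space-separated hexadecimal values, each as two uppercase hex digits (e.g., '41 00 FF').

Answer: 25 C3 41 D2 A1 CD

Derivation:
After char 0 ('J'=9): chars_in_quartet=1 acc=0x9 bytes_emitted=0
After char 1 ('c'=28): chars_in_quartet=2 acc=0x25C bytes_emitted=0
After char 2 ('N'=13): chars_in_quartet=3 acc=0x970D bytes_emitted=0
After char 3 ('B'=1): chars_in_quartet=4 acc=0x25C341 -> emit 25 C3 41, reset; bytes_emitted=3
After char 4 ('0'=52): chars_in_quartet=1 acc=0x34 bytes_emitted=3
After char 5 ('q'=42): chars_in_quartet=2 acc=0xD2A bytes_emitted=3
After char 6 ('H'=7): chars_in_quartet=3 acc=0x34A87 bytes_emitted=3
After char 7 ('N'=13): chars_in_quartet=4 acc=0xD2A1CD -> emit D2 A1 CD, reset; bytes_emitted=6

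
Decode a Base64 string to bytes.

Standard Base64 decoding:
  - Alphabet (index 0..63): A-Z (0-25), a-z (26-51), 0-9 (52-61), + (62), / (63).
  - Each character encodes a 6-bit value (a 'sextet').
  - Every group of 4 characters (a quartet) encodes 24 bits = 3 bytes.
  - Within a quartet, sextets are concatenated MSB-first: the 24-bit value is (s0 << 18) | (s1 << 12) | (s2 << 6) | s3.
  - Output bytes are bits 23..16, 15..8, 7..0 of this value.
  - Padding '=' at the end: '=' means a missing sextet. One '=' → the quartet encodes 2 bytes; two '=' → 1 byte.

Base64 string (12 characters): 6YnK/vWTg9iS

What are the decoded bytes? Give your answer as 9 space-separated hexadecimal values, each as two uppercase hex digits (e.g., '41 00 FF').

Answer: E9 89 CA FE F5 93 83 D8 92

Derivation:
After char 0 ('6'=58): chars_in_quartet=1 acc=0x3A bytes_emitted=0
After char 1 ('Y'=24): chars_in_quartet=2 acc=0xE98 bytes_emitted=0
After char 2 ('n'=39): chars_in_quartet=3 acc=0x3A627 bytes_emitted=0
After char 3 ('K'=10): chars_in_quartet=4 acc=0xE989CA -> emit E9 89 CA, reset; bytes_emitted=3
After char 4 ('/'=63): chars_in_quartet=1 acc=0x3F bytes_emitted=3
After char 5 ('v'=47): chars_in_quartet=2 acc=0xFEF bytes_emitted=3
After char 6 ('W'=22): chars_in_quartet=3 acc=0x3FBD6 bytes_emitted=3
After char 7 ('T'=19): chars_in_quartet=4 acc=0xFEF593 -> emit FE F5 93, reset; bytes_emitted=6
After char 8 ('g'=32): chars_in_quartet=1 acc=0x20 bytes_emitted=6
After char 9 ('9'=61): chars_in_quartet=2 acc=0x83D bytes_emitted=6
After char 10 ('i'=34): chars_in_quartet=3 acc=0x20F62 bytes_emitted=6
After char 11 ('S'=18): chars_in_quartet=4 acc=0x83D892 -> emit 83 D8 92, reset; bytes_emitted=9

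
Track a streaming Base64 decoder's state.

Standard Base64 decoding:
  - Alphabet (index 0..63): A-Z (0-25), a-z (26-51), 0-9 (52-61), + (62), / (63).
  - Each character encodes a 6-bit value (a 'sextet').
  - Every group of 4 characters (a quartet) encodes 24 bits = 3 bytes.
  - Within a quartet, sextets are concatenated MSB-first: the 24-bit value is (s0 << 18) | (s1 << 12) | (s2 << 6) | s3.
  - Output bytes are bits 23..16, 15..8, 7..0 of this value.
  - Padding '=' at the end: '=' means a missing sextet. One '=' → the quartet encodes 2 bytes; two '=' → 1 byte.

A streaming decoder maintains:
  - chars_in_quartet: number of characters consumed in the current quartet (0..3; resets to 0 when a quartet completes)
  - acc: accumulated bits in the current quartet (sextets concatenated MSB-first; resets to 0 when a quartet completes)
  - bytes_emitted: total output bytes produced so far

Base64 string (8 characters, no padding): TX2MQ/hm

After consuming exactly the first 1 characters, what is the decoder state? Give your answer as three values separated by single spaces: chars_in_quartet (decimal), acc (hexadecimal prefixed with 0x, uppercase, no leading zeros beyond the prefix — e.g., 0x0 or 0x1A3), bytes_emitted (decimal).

After char 0 ('T'=19): chars_in_quartet=1 acc=0x13 bytes_emitted=0

Answer: 1 0x13 0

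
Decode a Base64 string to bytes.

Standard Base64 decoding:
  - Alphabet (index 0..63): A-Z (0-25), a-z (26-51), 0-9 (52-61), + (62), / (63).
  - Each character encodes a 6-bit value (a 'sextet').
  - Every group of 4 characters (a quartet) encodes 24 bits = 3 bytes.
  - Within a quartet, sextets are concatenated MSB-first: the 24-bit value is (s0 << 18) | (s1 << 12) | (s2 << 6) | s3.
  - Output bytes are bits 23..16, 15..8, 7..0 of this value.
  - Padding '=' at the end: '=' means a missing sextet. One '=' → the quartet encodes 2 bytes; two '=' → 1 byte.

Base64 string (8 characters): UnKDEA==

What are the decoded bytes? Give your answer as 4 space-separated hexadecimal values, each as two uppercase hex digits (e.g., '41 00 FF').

Answer: 52 72 83 10

Derivation:
After char 0 ('U'=20): chars_in_quartet=1 acc=0x14 bytes_emitted=0
After char 1 ('n'=39): chars_in_quartet=2 acc=0x527 bytes_emitted=0
After char 2 ('K'=10): chars_in_quartet=3 acc=0x149CA bytes_emitted=0
After char 3 ('D'=3): chars_in_quartet=4 acc=0x527283 -> emit 52 72 83, reset; bytes_emitted=3
After char 4 ('E'=4): chars_in_quartet=1 acc=0x4 bytes_emitted=3
After char 5 ('A'=0): chars_in_quartet=2 acc=0x100 bytes_emitted=3
Padding '==': partial quartet acc=0x100 -> emit 10; bytes_emitted=4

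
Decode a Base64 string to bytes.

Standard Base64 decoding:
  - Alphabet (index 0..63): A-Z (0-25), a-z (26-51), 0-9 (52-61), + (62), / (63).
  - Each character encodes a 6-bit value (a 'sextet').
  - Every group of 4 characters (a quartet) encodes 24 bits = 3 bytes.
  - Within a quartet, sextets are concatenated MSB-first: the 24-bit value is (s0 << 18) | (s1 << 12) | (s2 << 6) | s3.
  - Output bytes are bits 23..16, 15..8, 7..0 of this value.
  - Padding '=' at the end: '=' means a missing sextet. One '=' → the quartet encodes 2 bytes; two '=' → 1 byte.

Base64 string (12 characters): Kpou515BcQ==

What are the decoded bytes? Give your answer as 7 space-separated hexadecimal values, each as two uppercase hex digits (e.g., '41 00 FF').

Answer: 2A 9A 2E E7 5E 41 71

Derivation:
After char 0 ('K'=10): chars_in_quartet=1 acc=0xA bytes_emitted=0
After char 1 ('p'=41): chars_in_quartet=2 acc=0x2A9 bytes_emitted=0
After char 2 ('o'=40): chars_in_quartet=3 acc=0xAA68 bytes_emitted=0
After char 3 ('u'=46): chars_in_quartet=4 acc=0x2A9A2E -> emit 2A 9A 2E, reset; bytes_emitted=3
After char 4 ('5'=57): chars_in_quartet=1 acc=0x39 bytes_emitted=3
After char 5 ('1'=53): chars_in_quartet=2 acc=0xE75 bytes_emitted=3
After char 6 ('5'=57): chars_in_quartet=3 acc=0x39D79 bytes_emitted=3
After char 7 ('B'=1): chars_in_quartet=4 acc=0xE75E41 -> emit E7 5E 41, reset; bytes_emitted=6
After char 8 ('c'=28): chars_in_quartet=1 acc=0x1C bytes_emitted=6
After char 9 ('Q'=16): chars_in_quartet=2 acc=0x710 bytes_emitted=6
Padding '==': partial quartet acc=0x710 -> emit 71; bytes_emitted=7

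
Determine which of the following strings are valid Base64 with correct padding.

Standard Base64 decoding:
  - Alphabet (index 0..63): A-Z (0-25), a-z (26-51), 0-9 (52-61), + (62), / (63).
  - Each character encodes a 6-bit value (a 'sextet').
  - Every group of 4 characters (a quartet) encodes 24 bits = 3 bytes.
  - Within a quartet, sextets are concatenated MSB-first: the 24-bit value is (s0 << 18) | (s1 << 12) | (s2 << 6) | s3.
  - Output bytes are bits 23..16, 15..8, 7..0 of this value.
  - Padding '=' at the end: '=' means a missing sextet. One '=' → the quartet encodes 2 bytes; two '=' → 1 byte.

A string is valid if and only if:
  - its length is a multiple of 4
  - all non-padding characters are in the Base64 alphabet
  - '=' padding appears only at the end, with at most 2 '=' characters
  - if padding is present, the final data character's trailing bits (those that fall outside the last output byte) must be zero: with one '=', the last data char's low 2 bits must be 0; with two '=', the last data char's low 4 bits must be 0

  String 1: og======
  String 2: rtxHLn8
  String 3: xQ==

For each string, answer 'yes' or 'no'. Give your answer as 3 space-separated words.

Answer: no no yes

Derivation:
String 1: 'og======' → invalid (6 pad chars (max 2))
String 2: 'rtxHLn8' → invalid (len=7 not mult of 4)
String 3: 'xQ==' → valid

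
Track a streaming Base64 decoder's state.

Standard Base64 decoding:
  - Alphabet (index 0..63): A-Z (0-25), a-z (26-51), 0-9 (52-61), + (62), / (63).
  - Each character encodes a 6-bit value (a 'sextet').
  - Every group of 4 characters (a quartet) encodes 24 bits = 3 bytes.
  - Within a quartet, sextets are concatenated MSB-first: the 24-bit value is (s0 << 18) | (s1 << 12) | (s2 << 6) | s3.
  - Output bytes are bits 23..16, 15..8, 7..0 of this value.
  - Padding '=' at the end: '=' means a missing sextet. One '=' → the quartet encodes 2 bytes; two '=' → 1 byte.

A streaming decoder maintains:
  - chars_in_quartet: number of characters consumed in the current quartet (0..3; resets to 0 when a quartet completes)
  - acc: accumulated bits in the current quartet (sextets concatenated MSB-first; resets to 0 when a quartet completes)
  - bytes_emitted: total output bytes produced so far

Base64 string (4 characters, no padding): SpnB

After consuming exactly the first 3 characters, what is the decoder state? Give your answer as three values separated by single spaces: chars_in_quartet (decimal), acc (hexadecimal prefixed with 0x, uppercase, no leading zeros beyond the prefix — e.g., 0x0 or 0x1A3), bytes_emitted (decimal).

After char 0 ('S'=18): chars_in_quartet=1 acc=0x12 bytes_emitted=0
After char 1 ('p'=41): chars_in_quartet=2 acc=0x4A9 bytes_emitted=0
After char 2 ('n'=39): chars_in_quartet=3 acc=0x12A67 bytes_emitted=0

Answer: 3 0x12A67 0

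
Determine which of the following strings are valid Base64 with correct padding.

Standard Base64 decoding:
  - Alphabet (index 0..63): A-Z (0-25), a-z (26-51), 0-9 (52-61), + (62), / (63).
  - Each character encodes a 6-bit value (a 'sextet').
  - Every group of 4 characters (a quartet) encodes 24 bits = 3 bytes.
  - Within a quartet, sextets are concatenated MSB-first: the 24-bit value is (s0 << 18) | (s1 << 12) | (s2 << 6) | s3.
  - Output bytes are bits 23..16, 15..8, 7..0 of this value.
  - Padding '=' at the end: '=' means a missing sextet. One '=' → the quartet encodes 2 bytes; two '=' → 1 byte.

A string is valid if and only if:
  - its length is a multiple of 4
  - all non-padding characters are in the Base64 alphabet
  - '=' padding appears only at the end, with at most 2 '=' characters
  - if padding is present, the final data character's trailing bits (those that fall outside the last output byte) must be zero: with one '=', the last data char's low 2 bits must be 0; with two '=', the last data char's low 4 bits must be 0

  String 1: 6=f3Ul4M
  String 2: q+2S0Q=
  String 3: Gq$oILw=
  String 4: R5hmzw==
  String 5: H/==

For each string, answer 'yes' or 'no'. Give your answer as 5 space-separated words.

Answer: no no no yes no

Derivation:
String 1: '6=f3Ul4M' → invalid (bad char(s): ['=']; '=' in middle)
String 2: 'q+2S0Q=' → invalid (len=7 not mult of 4)
String 3: 'Gq$oILw=' → invalid (bad char(s): ['$'])
String 4: 'R5hmzw==' → valid
String 5: 'H/==' → invalid (bad trailing bits)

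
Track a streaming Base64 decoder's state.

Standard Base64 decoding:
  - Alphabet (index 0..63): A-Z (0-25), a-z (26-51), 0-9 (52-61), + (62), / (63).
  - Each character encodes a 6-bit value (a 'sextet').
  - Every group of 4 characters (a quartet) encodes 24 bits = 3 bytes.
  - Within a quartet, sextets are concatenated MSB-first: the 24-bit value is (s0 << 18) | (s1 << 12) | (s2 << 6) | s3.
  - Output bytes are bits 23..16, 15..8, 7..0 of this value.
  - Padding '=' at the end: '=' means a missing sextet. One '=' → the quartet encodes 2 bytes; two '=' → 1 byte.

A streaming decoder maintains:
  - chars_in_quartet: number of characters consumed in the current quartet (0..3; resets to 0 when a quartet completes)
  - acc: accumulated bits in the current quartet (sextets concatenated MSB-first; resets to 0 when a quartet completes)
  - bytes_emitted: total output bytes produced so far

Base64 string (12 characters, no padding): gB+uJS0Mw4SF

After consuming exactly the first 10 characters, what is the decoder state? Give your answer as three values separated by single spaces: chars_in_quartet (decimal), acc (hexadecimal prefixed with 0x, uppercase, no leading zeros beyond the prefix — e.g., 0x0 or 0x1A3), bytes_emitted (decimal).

Answer: 2 0xC38 6

Derivation:
After char 0 ('g'=32): chars_in_quartet=1 acc=0x20 bytes_emitted=0
After char 1 ('B'=1): chars_in_quartet=2 acc=0x801 bytes_emitted=0
After char 2 ('+'=62): chars_in_quartet=3 acc=0x2007E bytes_emitted=0
After char 3 ('u'=46): chars_in_quartet=4 acc=0x801FAE -> emit 80 1F AE, reset; bytes_emitted=3
After char 4 ('J'=9): chars_in_quartet=1 acc=0x9 bytes_emitted=3
After char 5 ('S'=18): chars_in_quartet=2 acc=0x252 bytes_emitted=3
After char 6 ('0'=52): chars_in_quartet=3 acc=0x94B4 bytes_emitted=3
After char 7 ('M'=12): chars_in_quartet=4 acc=0x252D0C -> emit 25 2D 0C, reset; bytes_emitted=6
After char 8 ('w'=48): chars_in_quartet=1 acc=0x30 bytes_emitted=6
After char 9 ('4'=56): chars_in_quartet=2 acc=0xC38 bytes_emitted=6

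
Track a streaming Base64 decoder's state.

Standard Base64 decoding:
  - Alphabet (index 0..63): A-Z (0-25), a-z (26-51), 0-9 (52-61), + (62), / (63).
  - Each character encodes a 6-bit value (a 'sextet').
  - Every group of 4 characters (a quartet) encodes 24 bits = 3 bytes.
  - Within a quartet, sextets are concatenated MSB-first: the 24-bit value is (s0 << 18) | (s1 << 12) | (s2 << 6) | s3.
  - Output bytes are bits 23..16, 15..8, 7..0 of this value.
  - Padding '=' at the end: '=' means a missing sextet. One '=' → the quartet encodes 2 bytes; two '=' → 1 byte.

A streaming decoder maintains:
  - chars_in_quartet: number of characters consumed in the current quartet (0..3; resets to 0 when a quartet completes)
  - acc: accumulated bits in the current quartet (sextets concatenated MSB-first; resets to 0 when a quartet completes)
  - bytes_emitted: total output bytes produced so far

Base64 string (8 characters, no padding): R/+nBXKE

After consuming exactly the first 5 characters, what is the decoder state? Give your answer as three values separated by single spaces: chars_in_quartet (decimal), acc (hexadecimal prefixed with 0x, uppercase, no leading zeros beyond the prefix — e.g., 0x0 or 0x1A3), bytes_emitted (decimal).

Answer: 1 0x1 3

Derivation:
After char 0 ('R'=17): chars_in_quartet=1 acc=0x11 bytes_emitted=0
After char 1 ('/'=63): chars_in_quartet=2 acc=0x47F bytes_emitted=0
After char 2 ('+'=62): chars_in_quartet=3 acc=0x11FFE bytes_emitted=0
After char 3 ('n'=39): chars_in_quartet=4 acc=0x47FFA7 -> emit 47 FF A7, reset; bytes_emitted=3
After char 4 ('B'=1): chars_in_quartet=1 acc=0x1 bytes_emitted=3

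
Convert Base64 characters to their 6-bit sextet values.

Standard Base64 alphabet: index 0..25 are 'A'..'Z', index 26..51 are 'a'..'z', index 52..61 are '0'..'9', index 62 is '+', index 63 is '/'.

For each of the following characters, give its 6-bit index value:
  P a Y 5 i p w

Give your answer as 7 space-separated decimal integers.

'P': A..Z range, ord('P') − ord('A') = 15
'a': a..z range, 26 + ord('a') − ord('a') = 26
'Y': A..Z range, ord('Y') − ord('A') = 24
'5': 0..9 range, 52 + ord('5') − ord('0') = 57
'i': a..z range, 26 + ord('i') − ord('a') = 34
'p': a..z range, 26 + ord('p') − ord('a') = 41
'w': a..z range, 26 + ord('w') − ord('a') = 48

Answer: 15 26 24 57 34 41 48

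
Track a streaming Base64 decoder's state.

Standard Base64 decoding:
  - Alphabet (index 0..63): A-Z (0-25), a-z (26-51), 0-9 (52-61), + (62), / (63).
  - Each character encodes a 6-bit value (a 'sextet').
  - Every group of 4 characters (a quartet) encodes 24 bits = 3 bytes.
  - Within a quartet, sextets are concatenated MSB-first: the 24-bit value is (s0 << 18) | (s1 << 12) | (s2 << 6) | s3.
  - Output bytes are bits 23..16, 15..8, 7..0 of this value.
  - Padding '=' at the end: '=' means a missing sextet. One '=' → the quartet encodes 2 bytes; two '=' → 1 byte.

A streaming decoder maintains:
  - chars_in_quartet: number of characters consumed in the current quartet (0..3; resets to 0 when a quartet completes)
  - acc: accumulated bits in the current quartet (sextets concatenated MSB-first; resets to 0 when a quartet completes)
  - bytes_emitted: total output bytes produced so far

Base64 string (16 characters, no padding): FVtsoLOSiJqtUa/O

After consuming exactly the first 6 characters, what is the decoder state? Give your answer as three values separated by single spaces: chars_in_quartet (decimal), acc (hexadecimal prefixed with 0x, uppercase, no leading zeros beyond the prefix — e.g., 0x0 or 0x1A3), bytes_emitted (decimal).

Answer: 2 0xA0B 3

Derivation:
After char 0 ('F'=5): chars_in_quartet=1 acc=0x5 bytes_emitted=0
After char 1 ('V'=21): chars_in_quartet=2 acc=0x155 bytes_emitted=0
After char 2 ('t'=45): chars_in_quartet=3 acc=0x556D bytes_emitted=0
After char 3 ('s'=44): chars_in_quartet=4 acc=0x155B6C -> emit 15 5B 6C, reset; bytes_emitted=3
After char 4 ('o'=40): chars_in_quartet=1 acc=0x28 bytes_emitted=3
After char 5 ('L'=11): chars_in_quartet=2 acc=0xA0B bytes_emitted=3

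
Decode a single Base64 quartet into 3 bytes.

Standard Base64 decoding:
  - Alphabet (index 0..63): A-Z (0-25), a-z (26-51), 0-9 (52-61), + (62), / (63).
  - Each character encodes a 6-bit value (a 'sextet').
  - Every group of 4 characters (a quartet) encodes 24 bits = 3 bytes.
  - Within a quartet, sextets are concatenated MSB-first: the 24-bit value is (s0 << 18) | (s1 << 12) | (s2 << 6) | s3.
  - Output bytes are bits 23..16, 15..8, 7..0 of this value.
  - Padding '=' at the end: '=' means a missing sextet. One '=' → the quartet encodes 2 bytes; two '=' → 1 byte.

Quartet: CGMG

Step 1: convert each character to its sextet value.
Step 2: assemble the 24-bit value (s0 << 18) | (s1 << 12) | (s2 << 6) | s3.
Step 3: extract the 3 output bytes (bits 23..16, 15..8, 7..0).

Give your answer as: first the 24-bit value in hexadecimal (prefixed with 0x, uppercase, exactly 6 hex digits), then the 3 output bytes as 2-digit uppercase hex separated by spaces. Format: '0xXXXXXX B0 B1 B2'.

Answer: 0x086306 08 63 06

Derivation:
Sextets: C=2, G=6, M=12, G=6
24-bit: (2<<18) | (6<<12) | (12<<6) | 6
      = 0x080000 | 0x006000 | 0x000300 | 0x000006
      = 0x086306
Bytes: (v>>16)&0xFF=08, (v>>8)&0xFF=63, v&0xFF=06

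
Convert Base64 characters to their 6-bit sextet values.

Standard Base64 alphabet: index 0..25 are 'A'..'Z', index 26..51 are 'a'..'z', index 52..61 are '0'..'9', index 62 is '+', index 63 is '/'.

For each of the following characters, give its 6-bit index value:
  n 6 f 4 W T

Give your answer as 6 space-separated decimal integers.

'n': a..z range, 26 + ord('n') − ord('a') = 39
'6': 0..9 range, 52 + ord('6') − ord('0') = 58
'f': a..z range, 26 + ord('f') − ord('a') = 31
'4': 0..9 range, 52 + ord('4') − ord('0') = 56
'W': A..Z range, ord('W') − ord('A') = 22
'T': A..Z range, ord('T') − ord('A') = 19

Answer: 39 58 31 56 22 19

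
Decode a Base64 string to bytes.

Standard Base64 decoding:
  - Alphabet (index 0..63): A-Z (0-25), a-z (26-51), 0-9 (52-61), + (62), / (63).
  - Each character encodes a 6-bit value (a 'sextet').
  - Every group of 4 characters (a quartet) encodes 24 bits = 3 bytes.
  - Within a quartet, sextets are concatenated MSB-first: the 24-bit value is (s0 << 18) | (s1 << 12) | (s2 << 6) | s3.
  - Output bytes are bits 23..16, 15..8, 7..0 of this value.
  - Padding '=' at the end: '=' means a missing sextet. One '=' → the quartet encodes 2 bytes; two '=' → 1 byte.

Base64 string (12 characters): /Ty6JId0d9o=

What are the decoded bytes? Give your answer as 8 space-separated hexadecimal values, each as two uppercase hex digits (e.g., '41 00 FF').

Answer: FD 3C BA 24 87 74 77 DA

Derivation:
After char 0 ('/'=63): chars_in_quartet=1 acc=0x3F bytes_emitted=0
After char 1 ('T'=19): chars_in_quartet=2 acc=0xFD3 bytes_emitted=0
After char 2 ('y'=50): chars_in_quartet=3 acc=0x3F4F2 bytes_emitted=0
After char 3 ('6'=58): chars_in_quartet=4 acc=0xFD3CBA -> emit FD 3C BA, reset; bytes_emitted=3
After char 4 ('J'=9): chars_in_quartet=1 acc=0x9 bytes_emitted=3
After char 5 ('I'=8): chars_in_quartet=2 acc=0x248 bytes_emitted=3
After char 6 ('d'=29): chars_in_quartet=3 acc=0x921D bytes_emitted=3
After char 7 ('0'=52): chars_in_quartet=4 acc=0x248774 -> emit 24 87 74, reset; bytes_emitted=6
After char 8 ('d'=29): chars_in_quartet=1 acc=0x1D bytes_emitted=6
After char 9 ('9'=61): chars_in_quartet=2 acc=0x77D bytes_emitted=6
After char 10 ('o'=40): chars_in_quartet=3 acc=0x1DF68 bytes_emitted=6
Padding '=': partial quartet acc=0x1DF68 -> emit 77 DA; bytes_emitted=8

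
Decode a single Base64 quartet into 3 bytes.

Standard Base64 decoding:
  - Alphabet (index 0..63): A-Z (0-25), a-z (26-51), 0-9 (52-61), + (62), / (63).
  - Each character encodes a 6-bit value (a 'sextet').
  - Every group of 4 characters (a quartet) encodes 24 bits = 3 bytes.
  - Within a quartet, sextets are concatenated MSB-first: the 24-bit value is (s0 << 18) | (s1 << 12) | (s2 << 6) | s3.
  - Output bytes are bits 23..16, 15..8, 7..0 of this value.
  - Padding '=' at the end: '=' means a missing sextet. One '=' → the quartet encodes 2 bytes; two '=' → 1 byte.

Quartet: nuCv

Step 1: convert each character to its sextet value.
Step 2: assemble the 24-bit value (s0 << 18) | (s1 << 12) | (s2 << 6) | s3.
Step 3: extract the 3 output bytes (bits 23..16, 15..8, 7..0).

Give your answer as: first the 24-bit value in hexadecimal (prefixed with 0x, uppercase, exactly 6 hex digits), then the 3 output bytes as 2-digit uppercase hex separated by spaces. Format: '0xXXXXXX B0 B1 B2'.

Sextets: n=39, u=46, C=2, v=47
24-bit: (39<<18) | (46<<12) | (2<<6) | 47
      = 0x9C0000 | 0x02E000 | 0x000080 | 0x00002F
      = 0x9EE0AF
Bytes: (v>>16)&0xFF=9E, (v>>8)&0xFF=E0, v&0xFF=AF

Answer: 0x9EE0AF 9E E0 AF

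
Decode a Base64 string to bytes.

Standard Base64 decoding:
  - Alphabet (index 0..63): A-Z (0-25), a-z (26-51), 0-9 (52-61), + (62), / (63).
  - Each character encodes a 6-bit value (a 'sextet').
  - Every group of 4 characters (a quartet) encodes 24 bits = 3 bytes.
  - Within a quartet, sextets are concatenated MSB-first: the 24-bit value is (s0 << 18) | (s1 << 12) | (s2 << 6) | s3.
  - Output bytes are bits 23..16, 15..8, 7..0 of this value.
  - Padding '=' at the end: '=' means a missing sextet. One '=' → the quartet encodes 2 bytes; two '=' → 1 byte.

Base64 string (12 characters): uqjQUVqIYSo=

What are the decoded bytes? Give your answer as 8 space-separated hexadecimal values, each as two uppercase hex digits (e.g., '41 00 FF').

After char 0 ('u'=46): chars_in_quartet=1 acc=0x2E bytes_emitted=0
After char 1 ('q'=42): chars_in_quartet=2 acc=0xBAA bytes_emitted=0
After char 2 ('j'=35): chars_in_quartet=3 acc=0x2EAA3 bytes_emitted=0
After char 3 ('Q'=16): chars_in_quartet=4 acc=0xBAA8D0 -> emit BA A8 D0, reset; bytes_emitted=3
After char 4 ('U'=20): chars_in_quartet=1 acc=0x14 bytes_emitted=3
After char 5 ('V'=21): chars_in_quartet=2 acc=0x515 bytes_emitted=3
After char 6 ('q'=42): chars_in_quartet=3 acc=0x1456A bytes_emitted=3
After char 7 ('I'=8): chars_in_quartet=4 acc=0x515A88 -> emit 51 5A 88, reset; bytes_emitted=6
After char 8 ('Y'=24): chars_in_quartet=1 acc=0x18 bytes_emitted=6
After char 9 ('S'=18): chars_in_quartet=2 acc=0x612 bytes_emitted=6
After char 10 ('o'=40): chars_in_quartet=3 acc=0x184A8 bytes_emitted=6
Padding '=': partial quartet acc=0x184A8 -> emit 61 2A; bytes_emitted=8

Answer: BA A8 D0 51 5A 88 61 2A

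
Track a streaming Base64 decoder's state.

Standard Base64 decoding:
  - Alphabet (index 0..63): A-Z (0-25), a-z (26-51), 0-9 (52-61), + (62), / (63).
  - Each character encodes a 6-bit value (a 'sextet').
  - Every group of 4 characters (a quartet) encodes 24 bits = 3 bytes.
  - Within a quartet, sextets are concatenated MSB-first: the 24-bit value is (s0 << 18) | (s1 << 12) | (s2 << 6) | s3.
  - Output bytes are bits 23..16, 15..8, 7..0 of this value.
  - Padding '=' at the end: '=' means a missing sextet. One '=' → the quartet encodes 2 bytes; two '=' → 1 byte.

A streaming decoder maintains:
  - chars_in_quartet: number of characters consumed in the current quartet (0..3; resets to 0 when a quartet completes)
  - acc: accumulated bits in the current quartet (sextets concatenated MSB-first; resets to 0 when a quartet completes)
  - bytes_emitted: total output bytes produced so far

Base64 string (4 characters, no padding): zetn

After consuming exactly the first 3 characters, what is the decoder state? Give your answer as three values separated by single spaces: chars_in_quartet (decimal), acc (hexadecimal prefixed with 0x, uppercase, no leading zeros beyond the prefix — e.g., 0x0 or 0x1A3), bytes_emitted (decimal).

After char 0 ('z'=51): chars_in_quartet=1 acc=0x33 bytes_emitted=0
After char 1 ('e'=30): chars_in_quartet=2 acc=0xCDE bytes_emitted=0
After char 2 ('t'=45): chars_in_quartet=3 acc=0x337AD bytes_emitted=0

Answer: 3 0x337AD 0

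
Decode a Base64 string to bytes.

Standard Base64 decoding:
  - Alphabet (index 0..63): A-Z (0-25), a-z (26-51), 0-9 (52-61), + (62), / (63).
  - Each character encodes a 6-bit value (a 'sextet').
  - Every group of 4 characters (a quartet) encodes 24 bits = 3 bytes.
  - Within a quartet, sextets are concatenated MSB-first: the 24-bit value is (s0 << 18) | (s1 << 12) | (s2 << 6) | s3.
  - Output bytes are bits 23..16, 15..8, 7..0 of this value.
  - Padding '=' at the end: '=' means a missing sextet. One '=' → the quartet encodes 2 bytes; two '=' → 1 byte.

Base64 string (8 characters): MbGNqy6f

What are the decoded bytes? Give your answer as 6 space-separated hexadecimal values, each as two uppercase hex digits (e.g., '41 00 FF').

After char 0 ('M'=12): chars_in_quartet=1 acc=0xC bytes_emitted=0
After char 1 ('b'=27): chars_in_quartet=2 acc=0x31B bytes_emitted=0
After char 2 ('G'=6): chars_in_quartet=3 acc=0xC6C6 bytes_emitted=0
After char 3 ('N'=13): chars_in_quartet=4 acc=0x31B18D -> emit 31 B1 8D, reset; bytes_emitted=3
After char 4 ('q'=42): chars_in_quartet=1 acc=0x2A bytes_emitted=3
After char 5 ('y'=50): chars_in_quartet=2 acc=0xAB2 bytes_emitted=3
After char 6 ('6'=58): chars_in_quartet=3 acc=0x2ACBA bytes_emitted=3
After char 7 ('f'=31): chars_in_quartet=4 acc=0xAB2E9F -> emit AB 2E 9F, reset; bytes_emitted=6

Answer: 31 B1 8D AB 2E 9F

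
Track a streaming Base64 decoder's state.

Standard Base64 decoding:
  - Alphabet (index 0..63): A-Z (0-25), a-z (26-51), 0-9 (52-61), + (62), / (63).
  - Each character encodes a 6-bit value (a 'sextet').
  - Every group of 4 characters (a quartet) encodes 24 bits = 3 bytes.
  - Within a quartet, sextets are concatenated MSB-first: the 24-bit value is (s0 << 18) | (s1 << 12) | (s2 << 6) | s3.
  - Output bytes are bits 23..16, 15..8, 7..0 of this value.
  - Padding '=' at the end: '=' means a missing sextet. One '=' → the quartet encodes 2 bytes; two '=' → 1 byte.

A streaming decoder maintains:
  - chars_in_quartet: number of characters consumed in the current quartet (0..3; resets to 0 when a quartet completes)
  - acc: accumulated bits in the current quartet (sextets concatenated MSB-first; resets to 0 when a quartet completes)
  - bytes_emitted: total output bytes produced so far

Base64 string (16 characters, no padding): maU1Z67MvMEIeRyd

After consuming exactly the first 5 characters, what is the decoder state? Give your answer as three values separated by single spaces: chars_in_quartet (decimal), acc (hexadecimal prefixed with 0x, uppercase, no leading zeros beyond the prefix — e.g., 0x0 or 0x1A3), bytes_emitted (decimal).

After char 0 ('m'=38): chars_in_quartet=1 acc=0x26 bytes_emitted=0
After char 1 ('a'=26): chars_in_quartet=2 acc=0x99A bytes_emitted=0
After char 2 ('U'=20): chars_in_quartet=3 acc=0x26694 bytes_emitted=0
After char 3 ('1'=53): chars_in_quartet=4 acc=0x99A535 -> emit 99 A5 35, reset; bytes_emitted=3
After char 4 ('Z'=25): chars_in_quartet=1 acc=0x19 bytes_emitted=3

Answer: 1 0x19 3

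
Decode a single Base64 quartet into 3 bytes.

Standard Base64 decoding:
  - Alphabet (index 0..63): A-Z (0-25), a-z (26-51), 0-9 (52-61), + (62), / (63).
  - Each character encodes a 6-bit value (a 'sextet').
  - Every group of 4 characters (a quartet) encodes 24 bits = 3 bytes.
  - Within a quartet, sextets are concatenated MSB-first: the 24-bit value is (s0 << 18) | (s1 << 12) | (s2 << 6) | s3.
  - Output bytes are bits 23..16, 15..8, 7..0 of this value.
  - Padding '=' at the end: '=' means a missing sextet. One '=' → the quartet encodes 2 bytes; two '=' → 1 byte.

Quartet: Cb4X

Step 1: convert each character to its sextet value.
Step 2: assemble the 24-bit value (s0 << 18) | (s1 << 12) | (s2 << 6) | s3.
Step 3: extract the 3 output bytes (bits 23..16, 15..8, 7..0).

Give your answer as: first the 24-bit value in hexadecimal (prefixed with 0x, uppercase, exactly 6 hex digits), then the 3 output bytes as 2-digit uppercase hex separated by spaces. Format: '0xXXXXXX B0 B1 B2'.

Answer: 0x09BE17 09 BE 17

Derivation:
Sextets: C=2, b=27, 4=56, X=23
24-bit: (2<<18) | (27<<12) | (56<<6) | 23
      = 0x080000 | 0x01B000 | 0x000E00 | 0x000017
      = 0x09BE17
Bytes: (v>>16)&0xFF=09, (v>>8)&0xFF=BE, v&0xFF=17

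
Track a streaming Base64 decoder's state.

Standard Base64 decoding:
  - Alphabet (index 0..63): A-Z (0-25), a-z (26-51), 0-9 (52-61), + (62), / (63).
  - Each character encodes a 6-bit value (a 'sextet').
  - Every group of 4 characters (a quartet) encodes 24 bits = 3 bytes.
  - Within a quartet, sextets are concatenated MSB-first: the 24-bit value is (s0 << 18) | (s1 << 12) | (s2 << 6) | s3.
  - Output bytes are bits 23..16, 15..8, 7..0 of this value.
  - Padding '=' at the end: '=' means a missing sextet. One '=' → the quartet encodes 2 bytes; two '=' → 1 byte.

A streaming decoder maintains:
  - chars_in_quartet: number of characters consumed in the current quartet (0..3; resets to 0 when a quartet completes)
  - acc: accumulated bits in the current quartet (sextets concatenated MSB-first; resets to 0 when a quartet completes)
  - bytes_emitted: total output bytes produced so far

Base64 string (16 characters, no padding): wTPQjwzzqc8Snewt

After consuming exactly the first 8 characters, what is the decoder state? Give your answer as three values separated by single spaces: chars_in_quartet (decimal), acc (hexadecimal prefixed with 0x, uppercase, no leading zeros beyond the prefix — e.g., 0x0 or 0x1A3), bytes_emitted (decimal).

Answer: 0 0x0 6

Derivation:
After char 0 ('w'=48): chars_in_quartet=1 acc=0x30 bytes_emitted=0
After char 1 ('T'=19): chars_in_quartet=2 acc=0xC13 bytes_emitted=0
After char 2 ('P'=15): chars_in_quartet=3 acc=0x304CF bytes_emitted=0
After char 3 ('Q'=16): chars_in_quartet=4 acc=0xC133D0 -> emit C1 33 D0, reset; bytes_emitted=3
After char 4 ('j'=35): chars_in_quartet=1 acc=0x23 bytes_emitted=3
After char 5 ('w'=48): chars_in_quartet=2 acc=0x8F0 bytes_emitted=3
After char 6 ('z'=51): chars_in_quartet=3 acc=0x23C33 bytes_emitted=3
After char 7 ('z'=51): chars_in_quartet=4 acc=0x8F0CF3 -> emit 8F 0C F3, reset; bytes_emitted=6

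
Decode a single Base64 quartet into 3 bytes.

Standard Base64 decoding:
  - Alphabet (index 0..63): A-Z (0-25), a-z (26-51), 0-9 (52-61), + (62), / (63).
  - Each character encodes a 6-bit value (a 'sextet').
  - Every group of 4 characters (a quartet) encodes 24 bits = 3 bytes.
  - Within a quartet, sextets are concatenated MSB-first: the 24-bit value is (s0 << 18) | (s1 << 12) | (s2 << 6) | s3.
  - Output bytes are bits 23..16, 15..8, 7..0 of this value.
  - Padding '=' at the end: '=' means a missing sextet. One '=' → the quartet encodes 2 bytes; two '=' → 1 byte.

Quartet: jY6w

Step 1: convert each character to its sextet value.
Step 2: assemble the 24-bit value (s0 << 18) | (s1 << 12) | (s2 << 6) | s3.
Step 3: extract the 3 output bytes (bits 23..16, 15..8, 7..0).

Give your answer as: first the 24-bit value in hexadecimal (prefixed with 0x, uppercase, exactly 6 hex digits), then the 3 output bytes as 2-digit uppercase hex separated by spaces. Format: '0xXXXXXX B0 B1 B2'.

Sextets: j=35, Y=24, 6=58, w=48
24-bit: (35<<18) | (24<<12) | (58<<6) | 48
      = 0x8C0000 | 0x018000 | 0x000E80 | 0x000030
      = 0x8D8EB0
Bytes: (v>>16)&0xFF=8D, (v>>8)&0xFF=8E, v&0xFF=B0

Answer: 0x8D8EB0 8D 8E B0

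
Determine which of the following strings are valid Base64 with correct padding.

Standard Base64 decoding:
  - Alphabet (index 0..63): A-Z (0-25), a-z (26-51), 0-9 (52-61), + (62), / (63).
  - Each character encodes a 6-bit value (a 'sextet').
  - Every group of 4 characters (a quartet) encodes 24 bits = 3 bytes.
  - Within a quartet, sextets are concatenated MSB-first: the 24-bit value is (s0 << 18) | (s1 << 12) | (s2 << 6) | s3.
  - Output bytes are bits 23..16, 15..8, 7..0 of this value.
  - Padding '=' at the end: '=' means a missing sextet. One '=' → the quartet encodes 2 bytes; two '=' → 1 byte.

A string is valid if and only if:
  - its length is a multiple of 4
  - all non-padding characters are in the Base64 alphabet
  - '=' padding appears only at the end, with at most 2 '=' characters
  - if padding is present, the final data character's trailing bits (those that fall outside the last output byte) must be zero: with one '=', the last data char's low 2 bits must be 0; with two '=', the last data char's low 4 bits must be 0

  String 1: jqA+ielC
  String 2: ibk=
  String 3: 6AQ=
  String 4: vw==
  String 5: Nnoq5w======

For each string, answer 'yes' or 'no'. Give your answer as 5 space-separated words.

String 1: 'jqA+ielC' → valid
String 2: 'ibk=' → valid
String 3: '6AQ=' → valid
String 4: 'vw==' → valid
String 5: 'Nnoq5w======' → invalid (6 pad chars (max 2))

Answer: yes yes yes yes no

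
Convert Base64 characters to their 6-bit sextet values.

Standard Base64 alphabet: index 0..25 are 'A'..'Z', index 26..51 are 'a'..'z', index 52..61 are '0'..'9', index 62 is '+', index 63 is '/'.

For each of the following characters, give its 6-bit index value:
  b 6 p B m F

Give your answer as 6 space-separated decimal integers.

'b': a..z range, 26 + ord('b') − ord('a') = 27
'6': 0..9 range, 52 + ord('6') − ord('0') = 58
'p': a..z range, 26 + ord('p') − ord('a') = 41
'B': A..Z range, ord('B') − ord('A') = 1
'm': a..z range, 26 + ord('m') − ord('a') = 38
'F': A..Z range, ord('F') − ord('A') = 5

Answer: 27 58 41 1 38 5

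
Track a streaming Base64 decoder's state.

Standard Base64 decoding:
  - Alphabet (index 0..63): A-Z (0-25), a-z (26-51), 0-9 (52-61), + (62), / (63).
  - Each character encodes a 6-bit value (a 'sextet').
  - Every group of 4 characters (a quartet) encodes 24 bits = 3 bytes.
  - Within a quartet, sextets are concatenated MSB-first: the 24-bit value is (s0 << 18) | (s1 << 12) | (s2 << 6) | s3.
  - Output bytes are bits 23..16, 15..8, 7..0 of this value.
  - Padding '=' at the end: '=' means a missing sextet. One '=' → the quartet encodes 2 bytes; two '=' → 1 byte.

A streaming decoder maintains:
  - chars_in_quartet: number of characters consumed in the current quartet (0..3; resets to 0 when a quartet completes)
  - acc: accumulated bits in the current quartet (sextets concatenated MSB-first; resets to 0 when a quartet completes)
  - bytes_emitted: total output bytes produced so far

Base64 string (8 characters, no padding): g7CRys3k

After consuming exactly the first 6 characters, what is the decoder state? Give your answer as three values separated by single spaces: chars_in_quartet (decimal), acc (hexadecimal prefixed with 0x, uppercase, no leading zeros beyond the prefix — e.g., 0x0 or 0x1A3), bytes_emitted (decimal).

After char 0 ('g'=32): chars_in_quartet=1 acc=0x20 bytes_emitted=0
After char 1 ('7'=59): chars_in_quartet=2 acc=0x83B bytes_emitted=0
After char 2 ('C'=2): chars_in_quartet=3 acc=0x20EC2 bytes_emitted=0
After char 3 ('R'=17): chars_in_quartet=4 acc=0x83B091 -> emit 83 B0 91, reset; bytes_emitted=3
After char 4 ('y'=50): chars_in_quartet=1 acc=0x32 bytes_emitted=3
After char 5 ('s'=44): chars_in_quartet=2 acc=0xCAC bytes_emitted=3

Answer: 2 0xCAC 3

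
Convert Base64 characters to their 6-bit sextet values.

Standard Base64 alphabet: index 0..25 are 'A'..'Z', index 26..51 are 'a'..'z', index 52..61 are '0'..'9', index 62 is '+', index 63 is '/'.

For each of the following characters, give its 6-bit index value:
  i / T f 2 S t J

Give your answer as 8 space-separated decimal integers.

'i': a..z range, 26 + ord('i') − ord('a') = 34
'/': index 63
'T': A..Z range, ord('T') − ord('A') = 19
'f': a..z range, 26 + ord('f') − ord('a') = 31
'2': 0..9 range, 52 + ord('2') − ord('0') = 54
'S': A..Z range, ord('S') − ord('A') = 18
't': a..z range, 26 + ord('t') − ord('a') = 45
'J': A..Z range, ord('J') − ord('A') = 9

Answer: 34 63 19 31 54 18 45 9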